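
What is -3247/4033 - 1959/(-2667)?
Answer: -253034/3585337 ≈ -0.070575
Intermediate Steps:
-3247/4033 - 1959/(-2667) = -3247*1/4033 - 1959*(-1/2667) = -3247/4033 + 653/889 = -253034/3585337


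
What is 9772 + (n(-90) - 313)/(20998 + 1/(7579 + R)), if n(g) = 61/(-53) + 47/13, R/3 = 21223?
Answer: 10072856162987708/1030789132945 ≈ 9772.0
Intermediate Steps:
R = 63669 (R = 3*21223 = 63669)
n(g) = 1698/689 (n(g) = 61*(-1/53) + 47*(1/13) = -61/53 + 47/13 = 1698/689)
9772 + (n(-90) - 313)/(20998 + 1/(7579 + R)) = 9772 + (1698/689 - 313)/(20998 + 1/(7579 + 63669)) = 9772 - 213959/(689*(20998 + 1/71248)) = 9772 - 213959/(689*1496065505/71248) = 9772 - 213959/689*71248/1496065505 = 9772 - 15244150832/1030789132945 = 10072856162987708/1030789132945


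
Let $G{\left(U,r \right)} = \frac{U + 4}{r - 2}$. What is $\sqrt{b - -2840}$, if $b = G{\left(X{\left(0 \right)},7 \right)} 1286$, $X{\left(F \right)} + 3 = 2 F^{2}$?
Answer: $\frac{\sqrt{77430}}{5} \approx 55.652$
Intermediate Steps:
$X{\left(F \right)} = -3 + 2 F^{2}$
$G{\left(U,r \right)} = \frac{4 + U}{-2 + r}$
$b = \frac{1286}{5}$ ($b = \frac{4 - \left(3 - 2 \cdot 0^{2}\right)}{-2 + 7} \cdot 1286 = \frac{4 + \left(-3 + 2 \cdot 0\right)}{5} \cdot 1286 = \frac{4 + \left(-3 + 0\right)}{5} \cdot 1286 = \frac{4 - 3}{5} \cdot 1286 = \frac{1}{5} \cdot 1 \cdot 1286 = \frac{1}{5} \cdot 1286 = \frac{1286}{5} \approx 257.2$)
$\sqrt{b - -2840} = \sqrt{\frac{1286}{5} - -2840} = \sqrt{\frac{1286}{5} + \left(2924 - 84\right)} = \sqrt{\frac{1286}{5} + 2840} = \sqrt{\frac{15486}{5}} = \frac{\sqrt{77430}}{5}$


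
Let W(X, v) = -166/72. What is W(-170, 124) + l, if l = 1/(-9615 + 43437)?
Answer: -51985/22548 ≈ -2.3055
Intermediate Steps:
W(X, v) = -83/36 (W(X, v) = -166*1/72 = -83/36)
l = 1/33822 ≈ 2.9567e-5
W(-170, 124) + l = -83/36 + 1/33822 = -51985/22548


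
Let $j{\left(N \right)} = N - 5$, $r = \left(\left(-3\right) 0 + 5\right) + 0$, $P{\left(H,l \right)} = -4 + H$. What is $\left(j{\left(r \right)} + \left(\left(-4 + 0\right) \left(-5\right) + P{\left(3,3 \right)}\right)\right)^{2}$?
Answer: $361$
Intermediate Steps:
$r = 5$ ($r = \left(0 + 5\right) + 0 = 5 + 0 = 5$)
$j{\left(N \right)} = -5 + N$ ($j{\left(N \right)} = N - 5 = -5 + N$)
$\left(j{\left(r \right)} + \left(\left(-4 + 0\right) \left(-5\right) + P{\left(3,3 \right)}\right)\right)^{2} = \left(\left(-5 + 5\right) + \left(\left(-4 + 0\right) \left(-5\right) + \left(-4 + 3\right)\right)\right)^{2} = \left(0 - -19\right)^{2} = \left(0 + \left(20 - 1\right)\right)^{2} = \left(0 + 19\right)^{2} = 19^{2} = 361$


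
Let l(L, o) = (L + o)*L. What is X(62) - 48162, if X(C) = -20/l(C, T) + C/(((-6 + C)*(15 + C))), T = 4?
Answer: -877896763/18228 ≈ -48162.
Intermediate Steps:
l(L, o) = L*(L + o)
X(C) = -20/(C*(4 + C)) + C/((-6 + C)*(15 + C)) (X(C) = -20*1/(C*(C + 4)) + C/(((-6 + C)*(15 + C))) = -20*1/(C*(4 + C)) + C*(1/((-6 + C)*(15 + C))) = -20/(C*(4 + C)) + C/((-6 + C)*(15 + C)))
X(62) - 48162 = (1800 + 62³ - 180*62 - 16*62²)/(62*(-360 + 62³ - 54*62 + 13*62²)) - 48162 = (1800 + 238328 - 11160 - 16*3844)/(62*(-360 + 238328 - 3348 + 13*3844)) - 48162 = (1800 + 238328 - 11160 - 61504)/(62*(-360 + 238328 - 3348 + 49972)) - 48162 = (1/62)*167464/284592 - 48162 = (1/62)*(1/284592)*167464 - 48162 = 173/18228 - 48162 = -877896763/18228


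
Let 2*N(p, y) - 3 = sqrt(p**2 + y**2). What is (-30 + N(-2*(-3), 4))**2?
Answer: 3301/4 - 57*sqrt(13) ≈ 619.73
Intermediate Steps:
N(p, y) = 3/2 + sqrt(p**2 + y**2)/2
(-30 + N(-2*(-3), 4))**2 = (-30 + (3/2 + sqrt((-2*(-3))**2 + 4**2)/2))**2 = (-30 + (3/2 + sqrt(6**2 + 16)/2))**2 = (-30 + (3/2 + sqrt(36 + 16)/2))**2 = (-30 + (3/2 + sqrt(52)/2))**2 = (-30 + (3/2 + (2*sqrt(13))/2))**2 = (-30 + (3/2 + sqrt(13)))**2 = (-57/2 + sqrt(13))**2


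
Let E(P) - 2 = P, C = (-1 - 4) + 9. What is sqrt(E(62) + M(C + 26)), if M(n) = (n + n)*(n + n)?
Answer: 4*sqrt(229) ≈ 60.531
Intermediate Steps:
C = 4 (C = -5 + 9 = 4)
M(n) = 4*n**2 (M(n) = (2*n)*(2*n) = 4*n**2)
E(P) = 2 + P
sqrt(E(62) + M(C + 26)) = sqrt((2 + 62) + 4*(4 + 26)**2) = sqrt(64 + 4*30**2) = sqrt(64 + 4*900) = sqrt(64 + 3600) = sqrt(3664) = 4*sqrt(229)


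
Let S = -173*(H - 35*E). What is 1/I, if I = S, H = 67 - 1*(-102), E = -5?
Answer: -1/59512 ≈ -1.6803e-5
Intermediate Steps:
H = 169 (H = 67 + 102 = 169)
S = -59512 (S = -173*(169 - 35*(-5)) = -173*(169 + 175) = -173*344 = -59512)
I = -59512
1/I = 1/(-59512) = -1/59512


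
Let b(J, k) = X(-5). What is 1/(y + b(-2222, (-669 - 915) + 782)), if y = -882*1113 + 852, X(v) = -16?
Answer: -1/980830 ≈ -1.0195e-6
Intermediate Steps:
y = -980814 (y = -981666 + 852 = -980814)
b(J, k) = -16
1/(y + b(-2222, (-669 - 915) + 782)) = 1/(-980814 - 16) = 1/(-980830) = -1/980830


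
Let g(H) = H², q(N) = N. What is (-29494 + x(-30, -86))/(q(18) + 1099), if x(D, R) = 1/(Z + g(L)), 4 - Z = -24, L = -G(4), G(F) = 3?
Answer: -1091277/41329 ≈ -26.405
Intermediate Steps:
L = -3 (L = -1*3 = -3)
Z = 28 (Z = 4 - 1*(-24) = 4 + 24 = 28)
x(D, R) = 1/37 (x(D, R) = 1/(28 + (-3)²) = 1/(28 + 9) = 1/37)
(-29494 + x(-30, -86))/(q(18) + 1099) = (-29494 + 1/37)/(18 + 1099) = -1091277/37/1117 = -1091277/37*1/1117 = -1091277/41329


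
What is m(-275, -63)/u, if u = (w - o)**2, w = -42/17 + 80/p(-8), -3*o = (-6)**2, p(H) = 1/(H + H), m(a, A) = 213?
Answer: 61557/466473604 ≈ 0.00013196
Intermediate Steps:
p(H) = 1/(2*H)
o = -12 (o = -1/3*(-6)**2 = -1/3*36 = -12)
w = -21802/17 (w = -42/17 + 80/(((1/2)/(-8))) = -42*1/17 + 80/(((1/2)*(-1/8))) = -42/17 + 80/(-1/16) = -42/17 + 80*(-16) = -42/17 - 1280 = -21802/17 ≈ -1282.5)
u = 466473604/289 (u = (-21802/17 - 1*(-12))**2 = (-21802/17 + 12)**2 = (-21598/17)**2 = 466473604/289 ≈ 1.6141e+6)
m(-275, -63)/u = 213/(466473604/289) = 213*(289/466473604) = 61557/466473604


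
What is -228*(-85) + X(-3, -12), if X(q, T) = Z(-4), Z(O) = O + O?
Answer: 19372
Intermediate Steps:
Z(O) = 2*O
X(q, T) = -8 (X(q, T) = 2*(-4) = -8)
-228*(-85) + X(-3, -12) = -228*(-85) - 8 = 19380 - 8 = 19372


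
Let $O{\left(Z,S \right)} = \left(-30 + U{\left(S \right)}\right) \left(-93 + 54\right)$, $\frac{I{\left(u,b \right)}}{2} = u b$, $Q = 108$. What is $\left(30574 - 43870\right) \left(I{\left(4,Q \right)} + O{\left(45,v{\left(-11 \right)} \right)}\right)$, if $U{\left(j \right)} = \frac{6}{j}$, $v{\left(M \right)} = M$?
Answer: $- \frac{300595968}{11} \approx -2.7327 \cdot 10^{7}$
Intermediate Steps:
$I{\left(u,b \right)} = 2 b u$ ($I{\left(u,b \right)} = 2 u b = 2 b u$)
$O{\left(Z,S \right)} = 1170 - \frac{234}{S}$ ($O{\left(Z,S \right)} = \left(-30 + \frac{6}{S}\right) \left(-93 + 54\right) = \left(-30 + \frac{6}{S}\right) \left(-39\right) = 1170 - \frac{234}{S}$)
$\left(30574 - 43870\right) \left(I{\left(4,Q \right)} + O{\left(45,v{\left(-11 \right)} \right)}\right) = \left(30574 - 43870\right) \left(2 \cdot 108 \cdot 4 + \left(1170 - \frac{234}{-11}\right)\right) = - 13296 \left(864 + \left(1170 - - \frac{234}{11}\right)\right) = - 13296 \left(864 + \left(1170 + \frac{234}{11}\right)\right) = - 13296 \left(864 + \frac{13104}{11}\right) = \left(-13296\right) \frac{22608}{11} = - \frac{300595968}{11}$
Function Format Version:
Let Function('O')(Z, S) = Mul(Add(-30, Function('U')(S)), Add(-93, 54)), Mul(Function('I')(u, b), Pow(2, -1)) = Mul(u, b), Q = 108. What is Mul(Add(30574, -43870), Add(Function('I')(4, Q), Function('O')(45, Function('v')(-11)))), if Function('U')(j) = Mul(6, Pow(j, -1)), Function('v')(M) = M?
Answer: Rational(-300595968, 11) ≈ -2.7327e+7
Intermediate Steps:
Function('I')(u, b) = Mul(2, b, u) (Function('I')(u, b) = Mul(2, Mul(u, b)) = Mul(2, Mul(b, u)) = Mul(2, b, u))
Function('O')(Z, S) = Add(1170, Mul(-234, Pow(S, -1))) (Function('O')(Z, S) = Mul(Add(-30, Mul(6, Pow(S, -1))), Add(-93, 54)) = Mul(Add(-30, Mul(6, Pow(S, -1))), -39) = Add(1170, Mul(-234, Pow(S, -1))))
Mul(Add(30574, -43870), Add(Function('I')(4, Q), Function('O')(45, Function('v')(-11)))) = Mul(Add(30574, -43870), Add(Mul(2, 108, 4), Add(1170, Mul(-234, Pow(-11, -1))))) = Mul(-13296, Add(864, Add(1170, Mul(-234, Rational(-1, 11))))) = Mul(-13296, Add(864, Add(1170, Rational(234, 11)))) = Mul(-13296, Add(864, Rational(13104, 11))) = Mul(-13296, Rational(22608, 11)) = Rational(-300595968, 11)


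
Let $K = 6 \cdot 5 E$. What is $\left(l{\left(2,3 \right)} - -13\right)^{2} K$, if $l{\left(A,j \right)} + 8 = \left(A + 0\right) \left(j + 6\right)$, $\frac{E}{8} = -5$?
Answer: $-634800$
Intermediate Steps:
$E = -40$ ($E = 8 \left(-5\right) = -40$)
$l{\left(A,j \right)} = -8 + A \left(6 + j\right)$ ($l{\left(A,j \right)} = -8 + \left(A + 0\right) \left(j + 6\right) = -8 + A \left(6 + j\right)$)
$K = -1200$ ($K = 6 \cdot 5 \left(-40\right) = 30 \left(-40\right) = -1200$)
$\left(l{\left(2,3 \right)} - -13\right)^{2} K = \left(\left(-8 + 6 \cdot 2 + 2 \cdot 3\right) - -13\right)^{2} \left(-1200\right) = \left(\left(-8 + 12 + 6\right) + 13\right)^{2} \left(-1200\right) = \left(10 + 13\right)^{2} \left(-1200\right) = 23^{2} \left(-1200\right) = 529 \left(-1200\right) = -634800$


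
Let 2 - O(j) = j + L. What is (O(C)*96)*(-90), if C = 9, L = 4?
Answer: 95040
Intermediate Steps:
O(j) = -2 - j (O(j) = 2 - (j + 4) = 2 - (4 + j) = 2 + (-4 - j) = -2 - j)
(O(C)*96)*(-90) = ((-2 - 1*9)*96)*(-90) = ((-2 - 9)*96)*(-90) = -11*96*(-90) = -1056*(-90) = 95040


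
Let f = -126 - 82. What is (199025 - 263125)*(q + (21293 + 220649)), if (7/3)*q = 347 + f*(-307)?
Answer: -120905612300/7 ≈ -1.7272e+10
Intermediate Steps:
f = -208
q = 192609/7 (q = 3*(347 - 208*(-307))/7 = 3*(347 + 63856)/7 = (3/7)*64203 = 192609/7 ≈ 27516.)
(199025 - 263125)*(q + (21293 + 220649)) = (199025 - 263125)*(192609/7 + (21293 + 220649)) = -64100*(192609/7 + 241942) = -64100*1886203/7 = -120905612300/7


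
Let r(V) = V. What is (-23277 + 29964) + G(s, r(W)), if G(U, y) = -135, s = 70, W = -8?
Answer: 6552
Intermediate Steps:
(-23277 + 29964) + G(s, r(W)) = (-23277 + 29964) - 135 = 6687 - 135 = 6552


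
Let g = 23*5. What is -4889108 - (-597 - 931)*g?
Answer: -4713388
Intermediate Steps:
g = 115
-4889108 - (-597 - 931)*g = -4889108 - (-597 - 931)*115 = -4889108 - (-1528)*115 = -4889108 - 1*(-175720) = -4889108 + 175720 = -4713388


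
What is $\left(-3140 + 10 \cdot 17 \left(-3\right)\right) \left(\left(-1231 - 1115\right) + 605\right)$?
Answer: $6354650$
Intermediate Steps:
$\left(-3140 + 10 \cdot 17 \left(-3\right)\right) \left(\left(-1231 - 1115\right) + 605\right) = \left(-3140 + 170 \left(-3\right)\right) \left(\left(-1231 - 1115\right) + 605\right) = \left(-3140 - 510\right) \left(-2346 + 605\right) = \left(-3650\right) \left(-1741\right) = 6354650$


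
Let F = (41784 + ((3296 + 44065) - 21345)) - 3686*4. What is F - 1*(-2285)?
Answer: 55341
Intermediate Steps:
F = 53056 (F = (41784 + (47361 - 21345)) - 14744 = (41784 + 26016) - 14744 = 67800 - 14744 = 53056)
F - 1*(-2285) = 53056 - 1*(-2285) = 53056 + 2285 = 55341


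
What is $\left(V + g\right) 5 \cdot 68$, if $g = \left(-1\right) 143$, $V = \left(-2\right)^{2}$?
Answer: $-47260$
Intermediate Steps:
$V = 4$
$g = -143$
$\left(V + g\right) 5 \cdot 68 = \left(4 - 143\right) 5 \cdot 68 = \left(-139\right) 340 = -47260$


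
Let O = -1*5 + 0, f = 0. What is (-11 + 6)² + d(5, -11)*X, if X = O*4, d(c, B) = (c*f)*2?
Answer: 25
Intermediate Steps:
O = -5 (O = -5 + 0 = -5)
d(c, B) = 0 (d(c, B) = (c*0)*2 = 0*2 = 0)
X = -20 (X = -5*4 = -20)
(-11 + 6)² + d(5, -11)*X = (-11 + 6)² + 0*(-20) = (-5)² + 0 = 25 + 0 = 25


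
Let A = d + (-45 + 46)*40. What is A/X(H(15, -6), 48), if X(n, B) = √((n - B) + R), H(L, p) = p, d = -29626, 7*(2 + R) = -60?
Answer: 14793*I*√791/113 ≈ 3681.9*I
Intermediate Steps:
R = -74/7 (R = -2 + (⅐)*(-60) = -2 - 60/7 = -74/7 ≈ -10.571)
X(n, B) = √(-74/7 + n - B) (X(n, B) = √((n - B) - 74/7) = √(-74/7 + n - B))
A = -29586 (A = -29626 + (-45 + 46)*40 = -29626 + 1*40 = -29626 + 40 = -29586)
A/X(H(15, -6), 48) = -29586*7/√(-518 - 49*48 + 49*(-6)) = -29586*7/√(-518 - 2352 - 294) = -29586*(-I*√791/226) = -(-14793)*I*√791/113 = 14793*I*√791/113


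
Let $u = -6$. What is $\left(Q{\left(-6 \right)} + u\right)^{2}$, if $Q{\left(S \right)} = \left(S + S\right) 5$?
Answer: $4356$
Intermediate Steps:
$Q{\left(S \right)} = 10 S$ ($Q{\left(S \right)} = 2 S 5 = 10 S$)
$\left(Q{\left(-6 \right)} + u\right)^{2} = \left(10 \left(-6\right) - 6\right)^{2} = \left(-60 - 6\right)^{2} = \left(-66\right)^{2} = 4356$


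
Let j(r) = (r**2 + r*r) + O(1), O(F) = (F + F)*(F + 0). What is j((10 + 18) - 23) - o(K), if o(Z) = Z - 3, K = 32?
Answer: 23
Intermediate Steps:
O(F) = 2*F**2 (O(F) = (2*F)*F = 2*F**2)
o(Z) = -3 + Z
j(r) = 2 + 2*r**2 (j(r) = (r**2 + r*r) + 2*1**2 = (r**2 + r**2) + 2*1 = 2*r**2 + 2 = 2 + 2*r**2)
j((10 + 18) - 23) - o(K) = (2 + 2*((10 + 18) - 23)**2) - (-3 + 32) = (2 + 2*(28 - 23)**2) - 1*29 = (2 + 2*5**2) - 29 = (2 + 2*25) - 29 = (2 + 50) - 29 = 52 - 29 = 23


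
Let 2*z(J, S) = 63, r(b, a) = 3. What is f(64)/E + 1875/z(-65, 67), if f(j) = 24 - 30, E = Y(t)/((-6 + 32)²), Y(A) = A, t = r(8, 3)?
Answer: -27142/21 ≈ -1292.5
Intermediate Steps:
z(J, S) = 63/2 (z(J, S) = (½)*63 = 63/2)
t = 3
E = 3/676 (E = 3/((-6 + 32)²) = 3/(26²) = 3/676 ≈ 0.0044379)
f(j) = -6
f(64)/E + 1875/z(-65, 67) = -6/3/676 + 1875/(63/2) = -6*676/3 + 1875*(2/63) = -1352 + 1250/21 = -27142/21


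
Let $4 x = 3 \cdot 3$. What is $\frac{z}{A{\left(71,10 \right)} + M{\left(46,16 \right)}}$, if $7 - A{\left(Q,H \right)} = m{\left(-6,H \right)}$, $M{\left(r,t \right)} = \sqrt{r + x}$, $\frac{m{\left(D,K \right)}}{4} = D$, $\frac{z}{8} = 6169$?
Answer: $\frac{6119648}{3651} - \frac{98704 \sqrt{193}}{3651} \approx 1300.6$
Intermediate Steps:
$z = 49352$ ($z = 8 \cdot 6169 = 49352$)
$m{\left(D,K \right)} = 4 D$
$x = \frac{9}{4}$ ($x = \frac{3 \cdot 3}{4} = \frac{1}{4} \cdot 9 = \frac{9}{4} \approx 2.25$)
$M{\left(r,t \right)} = \sqrt{\frac{9}{4} + r}$ ($M{\left(r,t \right)} = \sqrt{r + \frac{9}{4}} = \sqrt{\frac{9}{4} + r}$)
$A{\left(Q,H \right)} = 31$ ($A{\left(Q,H \right)} = 7 - 4 \left(-6\right) = 7 - -24 = 7 + 24 = 31$)
$\frac{z}{A{\left(71,10 \right)} + M{\left(46,16 \right)}} = \frac{49352}{31 + \frac{\sqrt{9 + 4 \cdot 46}}{2}} = \frac{49352}{31 + \frac{\sqrt{9 + 184}}{2}} = \frac{49352}{31 + \frac{\sqrt{193}}{2}}$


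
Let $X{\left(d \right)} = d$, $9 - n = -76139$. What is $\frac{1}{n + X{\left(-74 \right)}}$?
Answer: $\frac{1}{76074} \approx 1.3145 \cdot 10^{-5}$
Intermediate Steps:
$n = 76148$ ($n = 9 - -76139 = 9 + 76139 = 76148$)
$\frac{1}{n + X{\left(-74 \right)}} = \frac{1}{76148 - 74} = \frac{1}{76074}$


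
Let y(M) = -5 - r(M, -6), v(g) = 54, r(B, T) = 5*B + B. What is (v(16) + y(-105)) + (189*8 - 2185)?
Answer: 6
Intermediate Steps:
r(B, T) = 6*B
y(M) = -5 - 6*M
(v(16) + y(-105)) + (189*8 - 2185) = (54 + (-5 - 6*(-105))) + (189*8 - 2185) = (54 + (-5 + 630)) + (1512 - 2185) = (54 + 625) - 673 = 679 - 673 = 6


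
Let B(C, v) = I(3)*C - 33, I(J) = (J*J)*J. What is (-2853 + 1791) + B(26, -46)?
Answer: -393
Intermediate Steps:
I(J) = J**3 (I(J) = J**2*J = J**3)
B(C, v) = -33 + 27*C (B(C, v) = 3**3*C - 33 = 27*C - 33 = -33 + 27*C)
(-2853 + 1791) + B(26, -46) = (-2853 + 1791) + (-33 + 27*26) = -1062 + (-33 + 702) = -1062 + 669 = -393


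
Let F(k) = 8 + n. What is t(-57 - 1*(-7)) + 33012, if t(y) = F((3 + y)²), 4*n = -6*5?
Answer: 66025/2 ≈ 33013.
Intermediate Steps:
n = -15/2 (n = (-6*5)/4 = (-1*30)/4 = (¼)*(-30) = -15/2 ≈ -7.5000)
F(k) = ½ (F(k) = 8 - 15/2 = ½)
t(y) = ½
t(-57 - 1*(-7)) + 33012 = ½ + 33012 = 66025/2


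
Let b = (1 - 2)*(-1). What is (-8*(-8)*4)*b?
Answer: 256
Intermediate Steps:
b = 1 (b = -1*(-1) = 1)
(-8*(-8)*4)*b = (-8*(-8)*4)*1 = (64*4)*1 = 256*1 = 256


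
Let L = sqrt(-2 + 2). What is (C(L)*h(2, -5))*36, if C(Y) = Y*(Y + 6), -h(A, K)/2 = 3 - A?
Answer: 0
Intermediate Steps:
h(A, K) = -6 + 2*A (h(A, K) = -2*(3 - A) = -6 + 2*A)
L = 0 (L = sqrt(0) = 0)
C(Y) = Y*(6 + Y)
(C(L)*h(2, -5))*36 = ((0*(6 + 0))*(-6 + 2*2))*36 = ((0*6)*(-6 + 4))*36 = (0*(-2))*36 = 0*36 = 0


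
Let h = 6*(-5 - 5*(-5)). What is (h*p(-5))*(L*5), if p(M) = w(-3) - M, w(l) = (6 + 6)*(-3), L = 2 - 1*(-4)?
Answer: -111600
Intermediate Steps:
L = 6 (L = 2 + 4 = 6)
w(l) = -36 (w(l) = 12*(-3) = -36)
p(M) = -36 - M
h = 120 (h = 6*(-5 + 25) = 6*20 = 120)
(h*p(-5))*(L*5) = (120*(-36 - 1*(-5)))*(6*5) = (120*(-36 + 5))*30 = (120*(-31))*30 = -3720*30 = -111600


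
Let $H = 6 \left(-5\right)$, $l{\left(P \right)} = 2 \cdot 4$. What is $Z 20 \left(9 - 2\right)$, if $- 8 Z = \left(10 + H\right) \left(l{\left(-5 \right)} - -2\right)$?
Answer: $3500$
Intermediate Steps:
$l{\left(P \right)} = 8$
$H = -30$
$Z = 25$ ($Z = - \frac{\left(10 - 30\right) \left(8 - -2\right)}{8} = - \frac{\left(-20\right) \left(8 + 2\right)}{8} = - \frac{\left(-20\right) 10}{8} = \left(- \frac{1}{8}\right) \left(-200\right) = 25$)
$Z 20 \left(9 - 2\right) = 25 \cdot 20 \left(9 - 2\right) = 500 \left(9 - 2\right) = 500 \cdot 7 = 3500$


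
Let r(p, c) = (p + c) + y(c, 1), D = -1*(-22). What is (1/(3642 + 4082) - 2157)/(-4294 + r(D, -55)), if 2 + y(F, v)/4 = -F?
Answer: 16660667/31784260 ≈ 0.52418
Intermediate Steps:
y(F, v) = -8 - 4*F (y(F, v) = -8 + 4*(-F) = -8 - 4*F)
D = 22
r(p, c) = -8 + p - 3*c (r(p, c) = (p + c) + (-8 - 4*c) = (c + p) + (-8 - 4*c) = -8 + p - 3*c)
(1/(3642 + 4082) - 2157)/(-4294 + r(D, -55)) = (1/(3642 + 4082) - 2157)/(-4294 + (-8 + 22 - 3*(-55))) = (1/7724 - 2157)/(-4294 + (-8 + 22 + 165)) = (1/7724 - 2157)/(-4294 + 179) = -16660667/7724/(-4115) = -16660667/7724*(-1/4115) = 16660667/31784260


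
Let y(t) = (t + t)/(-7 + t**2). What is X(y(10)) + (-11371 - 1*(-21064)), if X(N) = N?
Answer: 901469/93 ≈ 9693.2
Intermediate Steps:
y(t) = 2*t/(-7 + t**2) (y(t) = (2*t)/(-7 + t**2) = 2*t/(-7 + t**2))
X(y(10)) + (-11371 - 1*(-21064)) = 2*10/(-7 + 10**2) + (-11371 - 1*(-21064)) = 2*10/(-7 + 100) + (-11371 + 21064) = 2*10/93 + 9693 = 2*10*(1/93) + 9693 = 20/93 + 9693 = 901469/93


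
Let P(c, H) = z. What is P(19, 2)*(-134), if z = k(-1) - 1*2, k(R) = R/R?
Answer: 134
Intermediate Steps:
k(R) = 1
z = -1 (z = 1 - 1*2 = 1 - 2 = -1)
P(c, H) = -1
P(19, 2)*(-134) = -1*(-134) = 134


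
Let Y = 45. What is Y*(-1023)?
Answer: -46035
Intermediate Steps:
Y*(-1023) = 45*(-1023) = -46035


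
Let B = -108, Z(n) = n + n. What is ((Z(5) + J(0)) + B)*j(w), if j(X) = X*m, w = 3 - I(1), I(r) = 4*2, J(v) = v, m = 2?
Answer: 980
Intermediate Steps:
Z(n) = 2*n
I(r) = 8
w = -5 (w = 3 - 1*8 = 3 - 8 = -5)
j(X) = 2*X (j(X) = X*2 = 2*X)
((Z(5) + J(0)) + B)*j(w) = ((2*5 + 0) - 108)*(2*(-5)) = ((10 + 0) - 108)*(-10) = (10 - 108)*(-10) = -98*(-10) = 980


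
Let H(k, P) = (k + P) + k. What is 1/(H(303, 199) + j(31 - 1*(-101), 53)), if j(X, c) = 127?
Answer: 1/932 ≈ 0.0010730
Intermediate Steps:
H(k, P) = P + 2*k (H(k, P) = (P + k) + k = P + 2*k)
1/(H(303, 199) + j(31 - 1*(-101), 53)) = 1/((199 + 2*303) + 127) = 1/((199 + 606) + 127) = 1/(805 + 127) = 1/932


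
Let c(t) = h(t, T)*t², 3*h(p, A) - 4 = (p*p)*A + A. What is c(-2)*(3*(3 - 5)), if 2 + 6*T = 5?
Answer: -52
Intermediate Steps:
T = ½ (T = -⅓ + (⅙)*5 = -⅓ + ⅚ = ½ ≈ 0.50000)
h(p, A) = 4/3 + A/3 + A*p²/3 (h(p, A) = 4/3 + ((p*p)*A + A)/3 = 4/3 + (p²*A + A)/3 = 4/3 + (A*p² + A)/3 = 4/3 + (A + A*p²)/3 = 4/3 + (A/3 + A*p²/3) = 4/3 + A/3 + A*p²/3)
c(t) = t²*(3/2 + t²/6) (c(t) = (4/3 + (⅓)*(½) + (⅓)*(½)*t²)*t² = (4/3 + ⅙ + t²/6)*t² = (3/2 + t²/6)*t² = t²*(3/2 + t²/6))
c(-2)*(3*(3 - 5)) = ((⅙)*(-2)²*(9 + (-2)²))*(3*(3 - 5)) = ((⅙)*4*(9 + 4))*(3*(-2)) = ((⅙)*4*13)*(-6) = (26/3)*(-6) = -52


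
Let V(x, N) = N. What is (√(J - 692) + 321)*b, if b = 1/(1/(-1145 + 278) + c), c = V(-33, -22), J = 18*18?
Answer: -278307/19075 - 3468*I*√23/19075 ≈ -14.59 - 0.87192*I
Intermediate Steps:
J = 324
c = -22
b = -867/19075 (b = 1/(1/(-1145 + 278) - 22) = 1/(1/(-867) - 22) = 1/(-1/867 - 22) = 1/(-19075/867) = -867/19075 ≈ -0.045452)
(√(J - 692) + 321)*b = (√(324 - 692) + 321)*(-867/19075) = (√(-368) + 321)*(-867/19075) = (4*I*√23 + 321)*(-867/19075) = (321 + 4*I*√23)*(-867/19075) = -278307/19075 - 3468*I*√23/19075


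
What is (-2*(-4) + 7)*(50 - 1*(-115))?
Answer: 2475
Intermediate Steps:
(-2*(-4) + 7)*(50 - 1*(-115)) = (8 + 7)*(50 + 115) = 15*165 = 2475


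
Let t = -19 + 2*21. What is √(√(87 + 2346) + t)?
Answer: √(23 + √2433) ≈ 8.5044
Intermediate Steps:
t = 23 (t = -19 + 42 = 23)
√(√(87 + 2346) + t) = √(√(87 + 2346) + 23) = √(√2433 + 23) = √(23 + √2433)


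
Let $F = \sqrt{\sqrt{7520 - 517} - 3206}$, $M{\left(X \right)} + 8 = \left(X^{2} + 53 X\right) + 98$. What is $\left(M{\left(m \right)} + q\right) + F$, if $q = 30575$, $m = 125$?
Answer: $52915 + \sqrt{-3206 + \sqrt{7003}} \approx 52915.0 + 55.878 i$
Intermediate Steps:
$M{\left(X \right)} = 90 + X^{2} + 53 X$ ($M{\left(X \right)} = -8 + \left(\left(X^{2} + 53 X\right) + 98\right) = -8 + \left(98 + X^{2} + 53 X\right) = 90 + X^{2} + 53 X$)
$F = \sqrt{-3206 + \sqrt{7003}}$ ($F = \sqrt{\sqrt{7003} - 3206} = \sqrt{-3206 + \sqrt{7003}} \approx 55.878 i$)
$\left(M{\left(m \right)} + q\right) + F = \left(\left(90 + 125^{2} + 53 \cdot 125\right) + 30575\right) + \sqrt{-3206 + \sqrt{7003}} = \left(\left(90 + 15625 + 6625\right) + 30575\right) + \sqrt{-3206 + \sqrt{7003}} = \left(22340 + 30575\right) + \sqrt{-3206 + \sqrt{7003}} = 52915 + \sqrt{-3206 + \sqrt{7003}}$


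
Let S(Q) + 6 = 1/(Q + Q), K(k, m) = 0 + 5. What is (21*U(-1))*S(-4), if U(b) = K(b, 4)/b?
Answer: 5145/8 ≈ 643.13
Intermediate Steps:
K(k, m) = 5
S(Q) = -6 + 1/(2*Q) (S(Q) = -6 + 1/(Q + Q) = -6 + 1/(2*Q))
U(b) = 5/b
(21*U(-1))*S(-4) = (21*(5/(-1)))*(-6 + (1/2)/(-4)) = (21*(5*(-1)))*(-6 + (1/2)*(-1/4)) = (21*(-5))*(-6 - 1/8) = -105*(-49/8) = 5145/8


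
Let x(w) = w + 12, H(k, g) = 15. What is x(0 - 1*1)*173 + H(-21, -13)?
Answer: 1918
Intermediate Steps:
x(w) = 12 + w
x(0 - 1*1)*173 + H(-21, -13) = (12 + (0 - 1*1))*173 + 15 = (12 + (0 - 1))*173 + 15 = (12 - 1)*173 + 15 = 11*173 + 15 = 1903 + 15 = 1918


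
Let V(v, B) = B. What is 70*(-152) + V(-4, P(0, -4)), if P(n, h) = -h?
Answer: -10636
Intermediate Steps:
70*(-152) + V(-4, P(0, -4)) = 70*(-152) - 1*(-4) = -10640 + 4 = -10636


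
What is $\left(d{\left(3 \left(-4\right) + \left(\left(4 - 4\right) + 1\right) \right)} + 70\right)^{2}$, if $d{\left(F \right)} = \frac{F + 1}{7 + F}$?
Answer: $\frac{21025}{4} \approx 5256.3$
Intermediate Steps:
$d{\left(F \right)} = \frac{1 + F}{7 + F}$
$\left(d{\left(3 \left(-4\right) + \left(\left(4 - 4\right) + 1\right) \right)} + 70\right)^{2} = \left(\frac{1 + \left(3 \left(-4\right) + \left(\left(4 - 4\right) + 1\right)\right)}{7 + \left(3 \left(-4\right) + \left(\left(4 - 4\right) + 1\right)\right)} + 70\right)^{2} = \left(\frac{1 + \left(-12 + \left(0 + 1\right)\right)}{7 + \left(-12 + \left(0 + 1\right)\right)} + 70\right)^{2} = \left(\frac{1 + \left(-12 + 1\right)}{7 + \left(-12 + 1\right)} + 70\right)^{2} = \left(\frac{1 - 11}{7 - 11} + 70\right)^{2} = \left(\frac{1}{-4} \left(-10\right) + 70\right)^{2} = \left(\left(- \frac{1}{4}\right) \left(-10\right) + 70\right)^{2} = \left(\frac{5}{2} + 70\right)^{2} = \left(\frac{145}{2}\right)^{2} = \frac{21025}{4}$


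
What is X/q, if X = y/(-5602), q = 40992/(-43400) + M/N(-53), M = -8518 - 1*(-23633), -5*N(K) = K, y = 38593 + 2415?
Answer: -842201800/163947653029 ≈ -0.0051370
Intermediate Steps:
y = 41008
N(K) = -K/5
M = 15115 (M = -8518 + 23633 = 15115)
q = 58531829/41075 (q = 40992/(-43400) + 15115/((-⅕*(-53))) = 40992*(-1/43400) + 15115/(53/5) = -732/775 + 15115*(5/53) = -732/775 + 75575/53 = 58531829/41075 ≈ 1425.0)
X = -20504/2801 (X = 41008/(-5602) = 41008*(-1/5602) = -20504/2801 ≈ -7.3202)
X/q = -20504/(2801*58531829/41075) = -20504/2801*41075/58531829 = -842201800/163947653029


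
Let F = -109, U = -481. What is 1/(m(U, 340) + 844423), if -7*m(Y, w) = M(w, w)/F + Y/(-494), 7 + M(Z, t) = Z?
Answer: 28994/24483209083 ≈ 1.1842e-6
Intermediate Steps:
M(Z, t) = -7 + Z
m(Y, w) = -1/109 + w/763 + Y/3458 (m(Y, w) = -((-7 + w)/(-109) + Y/(-494))/7 = -((-7 + w)*(-1/109) + Y*(-1/494))/7 = -((7/109 - w/109) - Y/494)/7 = -(7/109 - w/109 - Y/494)/7 = -1/109 + w/763 + Y/3458)
1/(m(U, 340) + 844423) = 1/((-1/109 + (1/763)*340 + (1/3458)*(-481)) + 844423) = 1/((-1/109 + 340/763 - 37/266) + 844423) = 1/(8621/28994 + 844423) = 1/(24483209083/28994) = 28994/24483209083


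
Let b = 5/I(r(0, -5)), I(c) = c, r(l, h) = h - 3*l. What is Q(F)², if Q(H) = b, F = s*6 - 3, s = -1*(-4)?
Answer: 1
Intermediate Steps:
s = 4
b = -1 (b = 5/(-5 - 3*0) = 5/(-5 + 0) = 5/(-5) = 5*(-⅕) = -1)
F = 21 (F = 4*6 - 3 = 24 - 3 = 21)
Q(H) = -1
Q(F)² = (-1)² = 1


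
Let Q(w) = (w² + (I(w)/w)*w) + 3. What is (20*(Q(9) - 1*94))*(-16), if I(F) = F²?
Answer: -22720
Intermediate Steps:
Q(w) = 3 + 2*w² (Q(w) = (w² + (w²/w)*w) + 3 = (w² + w*w) + 3 = (w² + w²) + 3 = 2*w² + 3 = 3 + 2*w²)
(20*(Q(9) - 1*94))*(-16) = (20*((3 + 2*9²) - 1*94))*(-16) = (20*((3 + 2*81) - 94))*(-16) = (20*((3 + 162) - 94))*(-16) = (20*(165 - 94))*(-16) = (20*71)*(-16) = 1420*(-16) = -22720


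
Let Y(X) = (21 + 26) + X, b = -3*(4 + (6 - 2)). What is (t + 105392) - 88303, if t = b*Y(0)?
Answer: 15961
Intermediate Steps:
b = -24 (b = -3*(4 + 4) = -3*8 = -24)
Y(X) = 47 + X
t = -1128 (t = -24*(47 + 0) = -24*47 = -1128)
(t + 105392) - 88303 = (-1128 + 105392) - 88303 = 104264 - 88303 = 15961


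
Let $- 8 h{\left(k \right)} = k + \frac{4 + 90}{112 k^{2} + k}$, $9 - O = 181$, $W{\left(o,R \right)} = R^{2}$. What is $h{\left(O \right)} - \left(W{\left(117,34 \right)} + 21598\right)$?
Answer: $- \frac{301272549527}{13252944} \approx -22733.0$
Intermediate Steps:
$O = -172$ ($O = 9 - 181 = -172$)
$h{\left(k \right)} = - \frac{47}{4 \left(k + 112 k^{2}\right)} - \frac{k}{8}$ ($h{\left(k \right)} = - \frac{k + \frac{4 + 90}{112 k^{2} + k}}{8} = - \frac{k + \frac{94}{k + 112 k^{2}}}{8} = - \frac{47}{4 \left(k + 112 k^{2}\right)} - \frac{k}{8}$)
$h{\left(O \right)} - \left(W{\left(117,34 \right)} + 21598\right) = \frac{-94 - \left(-172\right)^{2} - 112 \left(-172\right)^{3}}{8 \left(-172\right) \left(1 + 112 \left(-172\right)\right)} - \left(34^{2} + 21598\right) = \frac{1}{8} \left(- \frac{1}{172}\right) \frac{1}{1 - 19264} \left(-94 - 29584 - -569906176\right) - \left(1156 + 21598\right) = \frac{1}{8} \left(- \frac{1}{172}\right) \frac{1}{-19263} \left(-94 - 29584 + 569906176\right) - 22754 = \frac{1}{8} \left(- \frac{1}{172}\right) \left(- \frac{1}{19263}\right) 569876498 - 22754 = \frac{284938249}{13252944} - 22754 = - \frac{301272549527}{13252944}$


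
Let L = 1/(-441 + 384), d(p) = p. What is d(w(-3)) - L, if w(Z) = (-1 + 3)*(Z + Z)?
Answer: -683/57 ≈ -11.982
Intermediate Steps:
w(Z) = 4*Z (w(Z) = 2*(2*Z) = 4*Z)
L = -1/57 (L = 1/(-57) = -1/57 ≈ -0.017544)
d(w(-3)) - L = 4*(-3) - 1*(-1/57) = -12 + 1/57 = -683/57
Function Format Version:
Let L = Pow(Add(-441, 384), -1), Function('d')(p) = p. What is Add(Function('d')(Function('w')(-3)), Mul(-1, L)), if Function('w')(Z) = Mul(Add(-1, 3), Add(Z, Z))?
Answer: Rational(-683, 57) ≈ -11.982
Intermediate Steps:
Function('w')(Z) = Mul(4, Z) (Function('w')(Z) = Mul(2, Mul(2, Z)) = Mul(4, Z))
L = Rational(-1, 57) (L = Pow(-57, -1) = Rational(-1, 57) ≈ -0.017544)
Add(Function('d')(Function('w')(-3)), Mul(-1, L)) = Add(Mul(4, -3), Mul(-1, Rational(-1, 57))) = Add(-12, Rational(1, 57)) = Rational(-683, 57)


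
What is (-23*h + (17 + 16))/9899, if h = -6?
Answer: 9/521 ≈ 0.017274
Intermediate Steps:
(-23*h + (17 + 16))/9899 = (-23*(-6) + (17 + 16))/9899 = (138 + 33)*(1/9899) = 171*(1/9899) = 9/521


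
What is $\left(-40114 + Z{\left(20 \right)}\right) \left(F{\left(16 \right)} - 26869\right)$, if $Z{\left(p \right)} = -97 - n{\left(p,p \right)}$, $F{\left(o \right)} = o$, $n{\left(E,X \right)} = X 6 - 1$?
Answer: $1082981490$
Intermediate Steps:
$n{\left(E,X \right)} = -1 + 6 X$ ($n{\left(E,X \right)} = 6 X - 1 = -1 + 6 X$)
$Z{\left(p \right)} = -96 - 6 p$ ($Z{\left(p \right)} = -97 - \left(-1 + 6 p\right) = -96 - 6 p$)
$\left(-40114 + Z{\left(20 \right)}\right) \left(F{\left(16 \right)} - 26869\right) = \left(-40114 - 216\right) \left(16 - 26869\right) = \left(-40114 - 216\right) \left(-26853\right) = \left(-40330\right) \left(-26853\right) = 1082981490$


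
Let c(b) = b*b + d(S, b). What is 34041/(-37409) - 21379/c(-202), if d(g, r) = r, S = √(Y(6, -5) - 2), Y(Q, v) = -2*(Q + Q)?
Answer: -2181899693/1518880218 ≈ -1.4365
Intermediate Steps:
Y(Q, v) = -4*Q
S = I*√26 (S = √(-4*6 - 2) = √(-24 - 2) = √(-26) = I*√26 ≈ 5.099*I)
c(b) = b + b² (c(b) = b*b + b = b² + b = b + b²)
34041/(-37409) - 21379/c(-202) = 34041/(-37409) - 21379*(-1/(202*(1 - 202))) = 34041*(-1/37409) - 21379/((-202*(-201))) = -34041/37409 - 21379/40602 = -2181899693/1518880218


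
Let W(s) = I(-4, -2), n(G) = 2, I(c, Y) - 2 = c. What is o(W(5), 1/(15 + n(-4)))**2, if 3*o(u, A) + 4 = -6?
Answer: 100/9 ≈ 11.111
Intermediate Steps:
I(c, Y) = 2 + c
W(s) = -2 (W(s) = 2 - 4 = -2)
o(u, A) = -10/3 (o(u, A) = -4/3 + (1/3)*(-6) = -4/3 - 2 = -10/3)
o(W(5), 1/(15 + n(-4)))**2 = (-10/3)**2 = 100/9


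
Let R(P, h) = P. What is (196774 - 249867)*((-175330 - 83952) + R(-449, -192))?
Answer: 13789897983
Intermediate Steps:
(196774 - 249867)*((-175330 - 83952) + R(-449, -192)) = (196774 - 249867)*((-175330 - 83952) - 449) = -53093*(-259282 - 449) = -53093*(-259731) = 13789897983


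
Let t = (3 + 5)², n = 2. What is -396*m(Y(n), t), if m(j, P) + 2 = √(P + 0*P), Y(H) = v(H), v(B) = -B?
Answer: -2376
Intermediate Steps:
t = 64 (t = 8² = 64)
Y(H) = -H
m(j, P) = -2 + √P (m(j, P) = -2 + √(P + 0*P) = -2 + √(P + 0) = -2 + √P)
-396*m(Y(n), t) = -396*(-2 + √64) = -396*(-2 + 8) = -396*6 = -2376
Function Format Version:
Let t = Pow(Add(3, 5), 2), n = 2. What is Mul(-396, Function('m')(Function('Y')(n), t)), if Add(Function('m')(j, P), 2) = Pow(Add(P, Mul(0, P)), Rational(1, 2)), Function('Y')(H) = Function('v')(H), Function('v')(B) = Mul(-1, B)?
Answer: -2376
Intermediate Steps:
t = 64 (t = Pow(8, 2) = 64)
Function('Y')(H) = Mul(-1, H)
Function('m')(j, P) = Add(-2, Pow(P, Rational(1, 2))) (Function('m')(j, P) = Add(-2, Pow(Add(P, Mul(0, P)), Rational(1, 2))) = Add(-2, Pow(Add(P, 0), Rational(1, 2))) = Add(-2, Pow(P, Rational(1, 2))))
Mul(-396, Function('m')(Function('Y')(n), t)) = Mul(-396, Add(-2, Pow(64, Rational(1, 2)))) = Mul(-396, Add(-2, 8)) = Mul(-396, 6) = -2376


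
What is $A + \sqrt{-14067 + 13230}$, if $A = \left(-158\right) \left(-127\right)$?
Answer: $20066 + 3 i \sqrt{93} \approx 20066.0 + 28.931 i$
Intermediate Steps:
$A = 20066$
$A + \sqrt{-14067 + 13230} = 20066 + \sqrt{-14067 + 13230} = 20066 + \sqrt{-837} = 20066 + 3 i \sqrt{93}$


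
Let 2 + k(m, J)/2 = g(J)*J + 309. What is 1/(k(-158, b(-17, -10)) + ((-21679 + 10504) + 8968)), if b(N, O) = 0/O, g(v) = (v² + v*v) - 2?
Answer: -1/1593 ≈ -0.00062775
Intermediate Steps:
g(v) = -2 + 2*v² (g(v) = (v² + v²) - 2 = 2*v² - 2 = -2 + 2*v²)
b(N, O) = 0
k(m, J) = 614 + 2*J*(-2 + 2*J²) (k(m, J) = -4 + 2*((-2 + 2*J²)*J + 309) = -4 + 2*(J*(-2 + 2*J²) + 309) = -4 + 2*(309 + J*(-2 + 2*J²)) = -4 + (618 + 2*J*(-2 + 2*J²)) = 614 + 2*J*(-2 + 2*J²))
1/(k(-158, b(-17, -10)) + ((-21679 + 10504) + 8968)) = 1/((614 - 4*0 + 4*0³) + ((-21679 + 10504) + 8968)) = 1/((614 + 0 + 4*0) + (-11175 + 8968)) = 1/((614 + 0 + 0) - 2207) = 1/(614 - 2207) = 1/(-1593) = -1/1593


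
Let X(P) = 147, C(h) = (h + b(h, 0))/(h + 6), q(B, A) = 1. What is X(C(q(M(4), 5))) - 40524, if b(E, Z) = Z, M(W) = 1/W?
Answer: -40377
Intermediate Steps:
C(h) = h/(6 + h) (C(h) = (h + 0)/(h + 6) = h/(6 + h))
X(C(q(M(4), 5))) - 40524 = 147 - 40524 = -40377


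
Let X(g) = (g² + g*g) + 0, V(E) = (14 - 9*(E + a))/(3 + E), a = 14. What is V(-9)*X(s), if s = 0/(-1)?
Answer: 0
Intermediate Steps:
s = 0 (s = 0*(-1) = 0)
V(E) = (-112 - 9*E)/(3 + E) (V(E) = (14 - 9*(E + 14))/(3 + E) = (14 - 9*(14 + E))/(3 + E) = (14 + (-126 - 9*E))/(3 + E) = (-112 - 9*E)/(3 + E))
X(g) = 2*g² (X(g) = (g² + g²) + 0 = 2*g² + 0 = 2*g²)
V(-9)*X(s) = ((-112 - 9*(-9))/(3 - 9))*(2*0²) = ((-112 + 81)/(-6))*(2*0) = -⅙*(-31)*0 = (31/6)*0 = 0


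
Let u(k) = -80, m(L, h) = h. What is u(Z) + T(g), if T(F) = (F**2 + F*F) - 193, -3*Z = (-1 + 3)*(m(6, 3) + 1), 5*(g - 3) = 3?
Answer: -6177/25 ≈ -247.08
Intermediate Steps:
g = 18/5 (g = 3 + (1/5)*3 = 3 + 3/5 = 18/5 ≈ 3.6000)
Z = -8/3 (Z = -(-1 + 3)*(3 + 1)/3 = -2*4/3 = -1/3*8 = -8/3 ≈ -2.6667)
T(F) = -193 + 2*F**2 (T(F) = (F**2 + F**2) - 193 = 2*F**2 - 193 = -193 + 2*F**2)
u(Z) + T(g) = -80 + (-193 + 2*(18/5)**2) = -80 + (-193 + 2*(324/25)) = -80 + (-193 + 648/25) = -80 - 4177/25 = -6177/25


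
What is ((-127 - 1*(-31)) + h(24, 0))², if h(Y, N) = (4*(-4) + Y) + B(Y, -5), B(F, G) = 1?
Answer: 7569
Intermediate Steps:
h(Y, N) = -15 + Y (h(Y, N) = (4*(-4) + Y) + 1 = (-16 + Y) + 1 = -15 + Y)
((-127 - 1*(-31)) + h(24, 0))² = ((-127 - 1*(-31)) + (-15 + 24))² = ((-127 + 31) + 9)² = (-96 + 9)² = (-87)² = 7569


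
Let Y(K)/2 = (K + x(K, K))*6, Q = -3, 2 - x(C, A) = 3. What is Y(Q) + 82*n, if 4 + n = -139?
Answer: -11774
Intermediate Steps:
n = -143 (n = -4 - 139 = -143)
x(C, A) = -1 (x(C, A) = 2 - 1*3 = 2 - 3 = -1)
Y(K) = -12 + 12*K (Y(K) = 2*((K - 1)*6) = 2*((-1 + K)*6) = 2*(-6 + 6*K) = -12 + 12*K)
Y(Q) + 82*n = (-12 + 12*(-3)) + 82*(-143) = (-12 - 36) - 11726 = -48 - 11726 = -11774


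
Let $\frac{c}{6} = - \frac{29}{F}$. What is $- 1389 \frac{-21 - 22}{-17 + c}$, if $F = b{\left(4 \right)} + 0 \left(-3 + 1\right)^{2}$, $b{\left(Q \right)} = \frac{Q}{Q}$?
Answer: $- \frac{59727}{191} \approx -312.71$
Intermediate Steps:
$b{\left(Q \right)} = 1$
$F = 1$ ($F = 1 + 0 \left(-3 + 1\right)^{2} = 1 + 0 \left(-2\right)^{2} = 1 + 0 \cdot 4 = 1 + 0 = 1$)
$c = -174$ ($c = 6 \left(- \frac{29}{1}\right) = 6 \left(\left(-29\right) 1\right) = 6 \left(-29\right) = -174$)
$- 1389 \frac{-21 - 22}{-17 + c} = - 1389 \frac{-21 - 22}{-17 - 174} = - 1389 \left(- \frac{43}{-191}\right) = - 1389 \left(\left(-43\right) \left(- \frac{1}{191}\right)\right) = \left(-1389\right) \frac{43}{191} = - \frac{59727}{191}$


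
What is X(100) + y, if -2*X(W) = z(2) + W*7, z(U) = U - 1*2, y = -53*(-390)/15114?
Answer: -878205/2519 ≈ -348.63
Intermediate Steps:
y = 3445/2519 (y = 20670*(1/15114) = 3445/2519 ≈ 1.3676)
z(U) = -2 + U (z(U) = U - 2 = -2 + U)
X(W) = -7*W/2 (X(W) = -((-2 + 2) + W*7)/2 = -(0 + 7*W)/2 = -7*W/2)
X(100) + y = -7/2*100 + 3445/2519 = -350 + 3445/2519 = -878205/2519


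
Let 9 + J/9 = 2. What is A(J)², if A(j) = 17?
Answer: 289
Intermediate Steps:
J = -63 (J = -81 + 9*2 = -81 + 18 = -63)
A(J)² = 17² = 289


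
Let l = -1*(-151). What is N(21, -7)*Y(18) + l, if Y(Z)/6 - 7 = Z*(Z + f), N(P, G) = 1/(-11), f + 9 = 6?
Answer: -1/11 ≈ -0.090909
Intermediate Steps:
f = -3 (f = -9 + 6 = -3)
N(P, G) = -1/11
Y(Z) = 42 + 6*Z*(-3 + Z) (Y(Z) = 42 + 6*(Z*(Z - 3)) = 42 + 6*(Z*(-3 + Z)) = 42 + 6*Z*(-3 + Z))
l = 151
N(21, -7)*Y(18) + l = -(42 - 18*18 + 6*18²)/11 + 151 = -(42 - 324 + 6*324)/11 + 151 = -(42 - 324 + 1944)/11 + 151 = -1/11*1662 + 151 = -1662/11 + 151 = -1/11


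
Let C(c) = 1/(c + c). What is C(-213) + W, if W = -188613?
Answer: -80349139/426 ≈ -1.8861e+5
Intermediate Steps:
C(c) = 1/(2*c)
C(-213) + W = (½)/(-213) - 188613 = (½)*(-1/213) - 188613 = -1/426 - 188613 = -80349139/426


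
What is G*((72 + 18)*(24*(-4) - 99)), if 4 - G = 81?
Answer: 1351350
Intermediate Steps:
G = -77 (G = 4 - 1*81 = 4 - 81 = -77)
G*((72 + 18)*(24*(-4) - 99)) = -77*(72 + 18)*(24*(-4) - 99) = -6930*(-96 - 99) = -6930*(-195) = -77*(-17550) = 1351350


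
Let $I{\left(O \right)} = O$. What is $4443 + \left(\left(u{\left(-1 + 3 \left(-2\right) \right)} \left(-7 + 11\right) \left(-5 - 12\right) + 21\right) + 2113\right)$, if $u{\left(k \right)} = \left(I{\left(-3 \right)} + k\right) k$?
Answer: $1817$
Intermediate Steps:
$u{\left(k \right)} = k \left(-3 + k\right)$ ($u{\left(k \right)} = \left(-3 + k\right) k = k \left(-3 + k\right)$)
$4443 + \left(\left(u{\left(-1 + 3 \left(-2\right) \right)} \left(-7 + 11\right) \left(-5 - 12\right) + 21\right) + 2113\right) = 4443 + \left(\left(\left(-1 + 3 \left(-2\right)\right) \left(-3 + \left(-1 + 3 \left(-2\right)\right)\right) \left(-7 + 11\right) \left(-5 - 12\right) + 21\right) + 2113\right) = 4443 + \left(\left(\left(-1 - 6\right) \left(-3 - 7\right) 4 \left(-17\right) + 21\right) + 2113\right) = 4443 + \left(\left(- 7 \left(-3 - 7\right) \left(-68\right) + 21\right) + 2113\right) = 4443 + \left(\left(\left(-7\right) \left(-10\right) \left(-68\right) + 21\right) + 2113\right) = 4443 + \left(\left(70 \left(-68\right) + 21\right) + 2113\right) = 4443 + \left(\left(-4760 + 21\right) + 2113\right) = 4443 + \left(-4739 + 2113\right) = 4443 - 2626 = 1817$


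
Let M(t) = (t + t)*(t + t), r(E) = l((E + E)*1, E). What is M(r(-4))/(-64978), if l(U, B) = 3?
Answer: -18/32489 ≈ -0.00055403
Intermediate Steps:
r(E) = 3
M(t) = 4*t² (M(t) = (2*t)*(2*t) = 4*t²)
M(r(-4))/(-64978) = (4*3²)/(-64978) = (4*9)*(-1/64978) = 36*(-1/64978) = -18/32489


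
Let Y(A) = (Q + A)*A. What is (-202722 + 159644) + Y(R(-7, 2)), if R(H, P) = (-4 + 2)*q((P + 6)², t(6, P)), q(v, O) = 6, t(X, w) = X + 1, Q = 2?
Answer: -42958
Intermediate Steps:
t(X, w) = 1 + X
R(H, P) = -12 (R(H, P) = (-4 + 2)*6 = -2*6 = -12)
Y(A) = A*(2 + A) (Y(A) = (2 + A)*A = A*(2 + A))
(-202722 + 159644) + Y(R(-7, 2)) = (-202722 + 159644) - 12*(2 - 12) = -43078 - 12*(-10) = -43078 + 120 = -42958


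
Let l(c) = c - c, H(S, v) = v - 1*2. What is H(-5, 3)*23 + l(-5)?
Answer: 23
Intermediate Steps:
H(S, v) = -2 + v (H(S, v) = v - 2 = -2 + v)
l(c) = 0
H(-5, 3)*23 + l(-5) = (-2 + 3)*23 + 0 = 1*23 + 0 = 23 + 0 = 23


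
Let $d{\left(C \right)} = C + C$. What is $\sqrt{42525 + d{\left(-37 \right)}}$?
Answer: $\sqrt{42451} \approx 206.04$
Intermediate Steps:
$d{\left(C \right)} = 2 C$
$\sqrt{42525 + d{\left(-37 \right)}} = \sqrt{42525 + 2 \left(-37\right)} = \sqrt{42525 - 74} = \sqrt{42451}$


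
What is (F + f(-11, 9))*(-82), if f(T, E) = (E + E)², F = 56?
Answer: -31160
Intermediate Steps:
f(T, E) = 4*E² (f(T, E) = (2*E)² = 4*E²)
(F + f(-11, 9))*(-82) = (56 + 4*9²)*(-82) = (56 + 4*81)*(-82) = (56 + 324)*(-82) = 380*(-82) = -31160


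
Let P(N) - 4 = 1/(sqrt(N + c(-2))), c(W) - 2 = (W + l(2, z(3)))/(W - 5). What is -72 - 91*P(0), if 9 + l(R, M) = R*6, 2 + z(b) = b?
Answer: -436 - 7*sqrt(91) ≈ -502.78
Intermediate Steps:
z(b) = -2 + b
l(R, M) = -9 + 6*R (l(R, M) = -9 + R*6 = -9 + 6*R)
c(W) = 2 + (3 + W)/(-5 + W) (c(W) = 2 + (W + (-9 + 6*2))/(W - 5) = 2 + (W + (-9 + 12))/(-5 + W) = 2 + (W + 3)/(-5 + W) = 2 + (3 + W)/(-5 + W))
P(N) = 4 + 1/sqrt(13/7 + N) (P(N) = 4 + 1/(sqrt(N + (-7 + 3*(-2))/(-5 - 2))) = 4 + 1/(sqrt(N + (-7 - 6)/(-7))) = 4 + 1/(sqrt(N - 1/7*(-13))) = 4 + 1/(sqrt(N + 13/7)) = 4 + 1/(sqrt(13/7 + N)) = 4 + 1/sqrt(13/7 + N))
-72 - 91*P(0) = -72 - 91*(4 + sqrt(7)/sqrt(13 + 7*0)) = -72 - 91*(4 + sqrt(7)/sqrt(13 + 0)) = -72 - 91*(4 + sqrt(7)/sqrt(13)) = -72 - 91*(4 + sqrt(7)*(sqrt(13)/13)) = -72 - 91*(4 + sqrt(91)/13) = -72 + (-364 - 7*sqrt(91)) = -436 - 7*sqrt(91)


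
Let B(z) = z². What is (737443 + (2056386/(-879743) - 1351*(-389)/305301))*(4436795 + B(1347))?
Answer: 1238157273355644712212560/268586417643 ≈ 4.6099e+12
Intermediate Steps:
(737443 + (2056386/(-879743) - 1351*(-389)/305301))*(4436795 + B(1347)) = (737443 + (2056386/(-879743) - 1351*(-389)/305301))*(4436795 + 1347²) = (737443 + (2056386*(-1/879743) + 525539*(1/305301)))*(4436795 + 1814409) = (737443 + (-2056386/879743 + 525539/305301))*6251204 = (737443 - 165477445709/268586417643)*6251204 = (198067008108461140/268586417643)*6251204 = 1238157273355644712212560/268586417643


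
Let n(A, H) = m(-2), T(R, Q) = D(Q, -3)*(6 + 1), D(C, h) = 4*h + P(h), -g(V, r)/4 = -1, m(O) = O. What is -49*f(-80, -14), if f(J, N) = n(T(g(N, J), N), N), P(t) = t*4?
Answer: 98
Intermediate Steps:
g(V, r) = 4 (g(V, r) = -4*(-1) = 4)
P(t) = 4*t
D(C, h) = 8*h (D(C, h) = 4*h + 4*h = 8*h)
T(R, Q) = -168 (T(R, Q) = (8*(-3))*(6 + 1) = -24*7 = -168)
n(A, H) = -2
f(J, N) = -2
-49*f(-80, -14) = -49*(-2) = 98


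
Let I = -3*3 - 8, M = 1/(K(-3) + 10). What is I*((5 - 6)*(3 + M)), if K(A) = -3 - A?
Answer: 527/10 ≈ 52.700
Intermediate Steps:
M = 1/10 (M = 1/((-3 - 1*(-3)) + 10) = 1/((-3 + 3) + 10) = 1/(0 + 10) = 1/10 ≈ 0.10000)
I = -17 (I = -9 - 8 = -17)
I*((5 - 6)*(3 + M)) = -17*(5 - 6)*(3 + 1/10) = -(-17)*31/10 = -17*(-31/10) = 527/10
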